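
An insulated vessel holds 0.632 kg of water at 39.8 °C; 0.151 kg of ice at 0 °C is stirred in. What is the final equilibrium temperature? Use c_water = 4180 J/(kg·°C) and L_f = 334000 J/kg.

Sum of m c ΔT and latent-heat terms is zero:
fusion: m_ice L_f = 0.151·334000 = 50434; meltwater 0→T: 0.151·4180·T = 631.18 T; water: 2641.8(T − 39.8)
3272.9 T = 105142 − 50434 = 54708
T ≈ 16.72 °C — above 0 °C, consistent with complete melting.

T_f ≈ 16.7 °C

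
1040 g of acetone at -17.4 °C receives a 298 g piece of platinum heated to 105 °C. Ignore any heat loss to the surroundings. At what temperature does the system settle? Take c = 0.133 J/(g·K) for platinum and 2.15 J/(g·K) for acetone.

T_f ≈ -15.3 °C

With ΣQ=0 the equilibrium temperature is the m·c-weighted mean:
T_f = (39.63*105 + 2236*(-17.4)) / (39.63 + 2236)
    = -34745 / 2275.6 ≈ -15.27 °C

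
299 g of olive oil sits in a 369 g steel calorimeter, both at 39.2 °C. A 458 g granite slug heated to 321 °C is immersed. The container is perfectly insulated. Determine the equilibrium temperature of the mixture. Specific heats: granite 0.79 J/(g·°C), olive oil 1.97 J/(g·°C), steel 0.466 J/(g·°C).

T_f ≈ 130.0 °C

T_f is the heat-capacity-weighted average of the initial temperatures:
T_f = (361.82·321 + 589.03·39.2 + 171.95·39.2) / (361.82 + 589.03 + 171.95)
    = 145975 / 1122.8 ≈ 130.01 °C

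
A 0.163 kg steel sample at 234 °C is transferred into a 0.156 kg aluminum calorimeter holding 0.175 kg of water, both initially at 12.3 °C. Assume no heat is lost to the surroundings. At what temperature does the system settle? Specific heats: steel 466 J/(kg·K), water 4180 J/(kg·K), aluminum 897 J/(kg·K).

T_f ≈ 30.1 °C

Energy conservation, ΣQ = 0:
0.163×466×(T − 234) + 0.175×4180×(T − 12.3) + 0.156×897×(T − 12.3) = 0
75.96(T − 234) + 731.5(T − 12.3) + 139.93(T − 12.3) = 0
947.39 T = 28493
T ≈ 30.08 °C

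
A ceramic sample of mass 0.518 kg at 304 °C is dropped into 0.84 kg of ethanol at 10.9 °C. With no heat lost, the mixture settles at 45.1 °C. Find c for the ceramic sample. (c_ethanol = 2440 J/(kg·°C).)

c ≈ 523 J/(kg·°C)

Conservation of energy gives ΣQ = 0:
0.518·c·(45.1 − 304) + 0.84·2440·(45.1 − 10.9) = 0
-134.11 c = -70096
c = -70096/-134.11 ≈ 522.7 J/(kg·°C)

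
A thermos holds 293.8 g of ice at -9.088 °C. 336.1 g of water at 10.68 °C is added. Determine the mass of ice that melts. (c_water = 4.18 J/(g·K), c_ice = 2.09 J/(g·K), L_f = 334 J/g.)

Heat available from the water dropping to 0 °C: 336.1×4.18×10.68 = 15004 J.
Warming the ice to 0 °C takes 293.8×2.09×9.088 = 5580.4 J, leaving 9423.9 J for melting.
Fully melting the ice requires m_ice L_f = 293.8×334 = 98129 J.
9423.9 J < 98129 J, so only part of the ice melts and the system sits at 0 °C.
m_melt = 9423.9 / L_f = 28.22 g.

m_melted ≈ 28.2 g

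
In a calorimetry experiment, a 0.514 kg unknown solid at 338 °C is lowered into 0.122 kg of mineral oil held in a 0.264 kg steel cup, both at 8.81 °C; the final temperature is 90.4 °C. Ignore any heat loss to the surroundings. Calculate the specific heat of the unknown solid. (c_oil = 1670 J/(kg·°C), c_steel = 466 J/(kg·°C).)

c ≈ 209 J/(kg·°C)

Heat gained plus heat lost sum to zero:
0.514·c·(90.4 − 338) + 0.122·1670·(90.4 − 8.81) + 0.264·466·(90.4 − 8.81) = 0
-127.27 c = -26661
c = -26661/-127.27 ≈ 209.5 J/(kg·°C)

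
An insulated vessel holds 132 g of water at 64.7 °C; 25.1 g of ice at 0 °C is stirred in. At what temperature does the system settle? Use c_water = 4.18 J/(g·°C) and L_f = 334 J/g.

T_f ≈ 41.6 °C

Setting the total heat transfer to zero:
latent heat to melt: 25.1×334 = 8383.4
  meltwater 0→T: 25.1×4.18×T = 104.92 T
  water: 551.76(T − 64.7)
656.68 T = 35699 − 8383.4 = 27315
T ≈ 41.60 °C (positive, so assuming full melt was valid).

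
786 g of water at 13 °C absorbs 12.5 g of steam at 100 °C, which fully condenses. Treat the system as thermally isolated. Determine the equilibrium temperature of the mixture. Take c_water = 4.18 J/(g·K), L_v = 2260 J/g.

Energy conservation, ΣQ = 0:
condense steam: −12.5·2260 = −28250
  condensate cools 100→T: 12.5·4.18·(T − 100) = 52.25(T − 100)
  water warms: 786·4.18·(T − 13) = 3285.5(T − 13)
3337.7 T = 28250 + 5225 + 42711 = 76186
T ≈ 22.83 °C (< 100 °C, so full condensation is consistent).

T_f ≈ 22.8 °C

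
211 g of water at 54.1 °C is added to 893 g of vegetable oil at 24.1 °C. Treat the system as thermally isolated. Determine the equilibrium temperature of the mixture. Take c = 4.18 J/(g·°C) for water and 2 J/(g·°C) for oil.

T_f ≈ 34.0 °C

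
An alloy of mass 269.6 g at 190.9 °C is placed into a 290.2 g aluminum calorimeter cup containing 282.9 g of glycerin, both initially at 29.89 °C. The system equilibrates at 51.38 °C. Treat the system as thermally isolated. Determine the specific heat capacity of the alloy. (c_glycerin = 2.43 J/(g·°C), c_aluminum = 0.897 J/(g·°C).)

Let T be the final temperature. ΣQ_i = 0:
269.6×c×(51.38 − 190.9) + 282.9×2.43×(51.38 − 29.89) + 290.2×0.897×(51.38 − 29.89) = 0
-37615 c = -20367
c = -20367/-37615 ≈ 0.5415 J/(g·°C)

c ≈ 0.541 J/(g·°C)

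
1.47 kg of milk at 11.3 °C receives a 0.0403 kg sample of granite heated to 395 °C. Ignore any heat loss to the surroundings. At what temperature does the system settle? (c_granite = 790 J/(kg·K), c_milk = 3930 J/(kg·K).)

T_f ≈ 13.4 °C

Conservation of energy gives ΣQ = 0:
0.0403×790×(T − 395) + 1.47×3930×(T − 11.3) = 0
5808.9 T = 77857
T = 77857 / 5808.9 = 13.4 °C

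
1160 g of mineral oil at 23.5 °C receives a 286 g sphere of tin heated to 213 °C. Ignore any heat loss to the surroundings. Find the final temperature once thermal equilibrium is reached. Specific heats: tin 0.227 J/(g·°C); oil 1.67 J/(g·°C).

Set heat shed by the hot body equal to heat absorbed by the cold body:
286·0.227·(213 − T) = 1160·1.67·(T − 23.5)
64.92(213 − T) = 1937.2(T − 23.5)
2002.1 T = 59353  ⇒  T ≈ 29.64 °C

T_f ≈ 29.6 °C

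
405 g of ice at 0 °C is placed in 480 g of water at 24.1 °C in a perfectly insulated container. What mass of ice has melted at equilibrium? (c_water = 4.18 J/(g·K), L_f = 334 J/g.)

m_melted ≈ 145 g

Water can give up m c ΔT = 480×4.18×24.1 = 48354 J before reaching 0 °C.
Fully melting the ice requires m_ice L_f = 405×334 = 135270 J.
Since 48354 < 135270 J, not all the ice melts; equilibrium is at 0 °C.
m_melted×334 = 48354  ⇒  m_melted ≈ 144.8 g.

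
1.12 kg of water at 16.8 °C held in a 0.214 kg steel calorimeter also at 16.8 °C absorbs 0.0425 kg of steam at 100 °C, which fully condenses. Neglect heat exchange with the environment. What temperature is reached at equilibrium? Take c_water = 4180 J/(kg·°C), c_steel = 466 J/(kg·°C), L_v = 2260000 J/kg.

Setting the total heat transfer to zero:
latent heat released on condensation: 0.0425·2260000 = 96050; condensate cools 100→T: 0.0425·4180·(T − 100) = 177.65(T − 100); original water: 4681.6(T − 16.8); cup: 99.72(T − 16.8)
4959 T = 96050 + 17765 + 80326 = 194141
T ≈ 39.15 °C — below 100 °C, confirming all the steam condensed.

T_f ≈ 39.1 °C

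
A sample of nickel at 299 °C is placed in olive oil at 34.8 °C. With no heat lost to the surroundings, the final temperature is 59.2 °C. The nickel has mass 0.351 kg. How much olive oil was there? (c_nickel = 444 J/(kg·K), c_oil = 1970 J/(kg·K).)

m ≈ 0.777 kg

Taking heat into each body as positive, Σ m c ΔT = 0:
0.351·444·(59.2 − 299) + m·1970·(59.2 − 34.8) = 0
48068 m = 37371
m = 37371/48068 ≈ 0.7775 kg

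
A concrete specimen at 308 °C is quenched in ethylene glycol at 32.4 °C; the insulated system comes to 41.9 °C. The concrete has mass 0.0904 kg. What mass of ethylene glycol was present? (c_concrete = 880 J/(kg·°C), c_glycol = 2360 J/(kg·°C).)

Conservation of energy gives ΣQ = 0:
0.0904×880×(41.9 − 308) + m×2360×(41.9 − 32.4) = 0
22420 m = 21169
m = 21169/22420 ≈ 0.9442 kg

m ≈ 0.944 kg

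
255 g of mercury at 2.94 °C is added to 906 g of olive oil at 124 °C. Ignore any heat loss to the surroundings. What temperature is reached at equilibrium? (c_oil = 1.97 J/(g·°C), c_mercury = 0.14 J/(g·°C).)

T_f ≈ 121.6 °C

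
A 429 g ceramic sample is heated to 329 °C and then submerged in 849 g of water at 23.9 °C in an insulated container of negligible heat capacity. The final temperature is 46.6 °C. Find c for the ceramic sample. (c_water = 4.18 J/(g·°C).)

Let T be the final temperature. ΣQ_i = 0:
429·c·(46.6 − 329) + 849·4.18·(46.6 − 23.9) = 0
-121150 c = -80558
c = -80558/-121150 ≈ 0.6649 J/(g·°C)

c ≈ 0.665 J/(g·°C)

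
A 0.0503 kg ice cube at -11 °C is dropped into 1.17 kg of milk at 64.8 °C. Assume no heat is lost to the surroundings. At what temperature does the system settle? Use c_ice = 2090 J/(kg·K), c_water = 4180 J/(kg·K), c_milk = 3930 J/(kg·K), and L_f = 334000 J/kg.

Setting the total heat transfer to zero:
warm ice to 0 °C: 0.0503×2090×(0 − (-11)) = 1156.4; latent heat to melt: 0.0503×334000 = 16800; warm the meltwater: 210.25 T; milk cools: 1.17×3930×(T − 64.8) = 4598.1(T − 64.8)
4808.4 T = 297957 − 17957 = 280000
T ≈ 58.23 °C — above 0 °C, consistent with complete melting.

T_f ≈ 58.2 °C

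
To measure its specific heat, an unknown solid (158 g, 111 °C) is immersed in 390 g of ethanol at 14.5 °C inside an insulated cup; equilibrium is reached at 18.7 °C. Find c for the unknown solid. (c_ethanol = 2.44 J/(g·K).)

c ≈ 0.274 J/(g·K)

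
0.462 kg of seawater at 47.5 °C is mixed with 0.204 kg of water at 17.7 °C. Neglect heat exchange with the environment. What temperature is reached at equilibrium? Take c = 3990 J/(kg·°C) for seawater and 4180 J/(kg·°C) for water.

T_f ≈ 38.1 °C

Heat gained plus heat lost sum to zero:
0.462×3990×(T − 47.5) + 0.204×4180×(T − 17.7) = 0
(1843.4 + 852.72) T = 1843.4×47.5 + 852.72×17.7
T ≈ 38.07 °C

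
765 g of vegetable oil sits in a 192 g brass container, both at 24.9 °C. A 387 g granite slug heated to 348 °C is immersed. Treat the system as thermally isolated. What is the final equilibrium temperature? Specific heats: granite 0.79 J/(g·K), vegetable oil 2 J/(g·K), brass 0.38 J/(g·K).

Conservation of energy gives ΣQ = 0:
387×0.79×(T − 348) + 765×2×(T − 24.9) + 192×0.38×(T − 24.9) = 0
1908.7 T = 146308
T = 146308/1908.7 ≈ 76.65 °C

T_f ≈ 76.7 °C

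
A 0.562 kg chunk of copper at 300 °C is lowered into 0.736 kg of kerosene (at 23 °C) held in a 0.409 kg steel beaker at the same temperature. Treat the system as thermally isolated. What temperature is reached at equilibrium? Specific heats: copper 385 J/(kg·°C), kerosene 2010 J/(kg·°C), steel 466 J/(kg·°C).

T_f ≈ 54.8 °C

Conservation of energy gives ΣQ = 0:
0.562*385*(T − 300) + 0.736*2010*(T − 23) + 0.409*466*(T − 23) = 0
216.37(T − 300) + 1479.4(T − 23) + 190.59(T − 23) = 0
1886.3 T = 103320
T = 103320/1886.3 ≈ 54.77 °C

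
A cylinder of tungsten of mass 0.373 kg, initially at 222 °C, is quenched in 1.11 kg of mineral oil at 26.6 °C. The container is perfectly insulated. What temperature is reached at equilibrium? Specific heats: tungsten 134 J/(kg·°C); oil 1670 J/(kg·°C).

Net heat exchanged in the isolated system is zero:
0.373×134×(T − 222) + 1.11×1670×(T − 26.6) = 0
49.98(T − 222) + 1853.7(T − 26.6) = 0
1903.7 T = 60404
T = 60404/1903.7 ≈ 31.73 °C

T_f ≈ 31.7 °C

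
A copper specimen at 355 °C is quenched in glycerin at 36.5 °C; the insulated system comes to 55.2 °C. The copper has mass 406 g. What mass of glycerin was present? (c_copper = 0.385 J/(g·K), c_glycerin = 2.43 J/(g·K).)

m ≈ 1030 g

|Q_copper| = |Q_glycerin|:
406·0.385·(355 − 55.2) = m·2.43·(55.2 − 36.5)
45.44 m = 46862  ⇒  m ≈ 1031 g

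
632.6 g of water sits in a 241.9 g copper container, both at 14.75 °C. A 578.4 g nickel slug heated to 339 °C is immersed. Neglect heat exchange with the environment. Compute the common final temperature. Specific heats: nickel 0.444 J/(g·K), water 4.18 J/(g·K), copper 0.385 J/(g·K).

With ΣQ=0 the equilibrium temperature is the m·c-weighted mean:
T_f = (256.81·339 + 2644.3·14.75 + 93.13·14.75) / (256.81 + 2644.3 + 93.13)
    = 127435 / 2994.2 ≈ 42.56 °C

T_f ≈ 42.6 °C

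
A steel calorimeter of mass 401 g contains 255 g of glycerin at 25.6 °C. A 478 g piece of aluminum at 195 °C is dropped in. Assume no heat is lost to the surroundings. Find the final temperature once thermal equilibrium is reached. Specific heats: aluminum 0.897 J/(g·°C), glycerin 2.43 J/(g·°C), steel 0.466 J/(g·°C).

T_f ≈ 84.4 °C

T_f = Σ m_i c_i T_i / Σ m_i c_i:
T_f = (428.77×195 + 619.65×25.6 + 186.87×25.6) / (428.77 + 619.65 + 186.87)
    = 104256 / 1235.3 ≈ 84.40 °C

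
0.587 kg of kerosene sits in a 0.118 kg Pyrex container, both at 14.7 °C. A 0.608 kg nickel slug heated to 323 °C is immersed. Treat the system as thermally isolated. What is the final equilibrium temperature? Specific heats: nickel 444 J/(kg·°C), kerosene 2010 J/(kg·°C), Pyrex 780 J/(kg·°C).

With ΣQ=0 the equilibrium temperature is the m·c-weighted mean:
T_f = (269.95·323 + 1179.9·14.7 + 92.04·14.7) / (269.95 + 1179.9 + 92.04)
    = 105892 / 1541.9 ≈ 68.68 °C

T_f ≈ 68.7 °C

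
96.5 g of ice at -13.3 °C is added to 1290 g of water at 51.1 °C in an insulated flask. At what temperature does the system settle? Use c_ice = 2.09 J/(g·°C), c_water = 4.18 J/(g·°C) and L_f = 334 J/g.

Setting the total heat transfer to zero:
warm ice to 0 °C: 96.5·2.09·(0 − (-13.3)) = 2682.4; melt ice: 96.5·334 = 32231; meltwater 0→T: 96.5·4.18·T = 403.37 T; water cools: 1290·4.18·(T − 51.1) = 5392.2(T − 51.1)
5795.6 T = 275541 − 34913 = 240628
T ≈ 41.52 °C. Since T > 0 °C, the all-ice-melts assumption holds.

T_f ≈ 41.5 °C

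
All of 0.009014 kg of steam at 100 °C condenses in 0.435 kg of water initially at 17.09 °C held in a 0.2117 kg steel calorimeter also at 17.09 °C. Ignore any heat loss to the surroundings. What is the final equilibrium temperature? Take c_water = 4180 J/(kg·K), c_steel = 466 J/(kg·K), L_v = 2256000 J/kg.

T_f ≈ 29.1 °C

Heat gained plus heat lost sum to zero:
latent heat released on condensation: 0.009014·2256000 = 20336
  condensate cools 100→T: 0.009014·4180·(T − 100) = 37.68(T − 100)
  original water: 1818.3(T − 17.09)
  cup: 98.65(T − 17.09)
1954.6 T = 20336 + 3767.9 + 32761 = 56864
T ≈ 29.09 °C, under the boiling point, so the assumption holds.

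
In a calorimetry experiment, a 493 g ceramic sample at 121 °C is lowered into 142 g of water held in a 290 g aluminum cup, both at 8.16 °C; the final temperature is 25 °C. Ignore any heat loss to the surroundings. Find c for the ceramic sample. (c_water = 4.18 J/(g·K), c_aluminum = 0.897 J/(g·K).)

Energy conservation, ΣQ = 0:
493·c·(25 − 121) + 142·4.18·(25 − 8.16) + 290·0.897·(25 − 8.16) = 0
-47328 c = -14376
c = -14376/-47328 ≈ 0.3038 J/(g·K)

c ≈ 0.304 J/(g·K)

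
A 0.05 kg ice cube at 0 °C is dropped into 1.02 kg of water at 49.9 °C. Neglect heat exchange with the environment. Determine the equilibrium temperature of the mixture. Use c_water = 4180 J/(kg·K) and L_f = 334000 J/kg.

T_f ≈ 43.8 °C

Let T be the final temperature. ΣQ_i = 0:
latent heat to melt: 0.05×334000 = 16700; meltwater 0→T: 0.05×4180×T = 209 T; water: 4263.6(T − 49.9)
4472.6 T = 212754 − 16700 = 196054
T ≈ 43.83 °C (positive, so assuming full melt was valid).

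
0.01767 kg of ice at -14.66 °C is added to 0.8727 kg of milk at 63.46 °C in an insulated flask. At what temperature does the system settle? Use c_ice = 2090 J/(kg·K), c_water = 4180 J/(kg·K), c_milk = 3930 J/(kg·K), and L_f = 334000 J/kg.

Heat gained plus heat lost sum to zero:
ice -14.66→0 °C: 0.01767·2090·14.66 = 541.4; latent heat to melt: 0.01767·334000 = 5901.8; meltwater 0→T: 0.01767·4180·T = 73.86 T; milk cools: 0.8727·3930·(T − 63.46) = 3429.7(T − 63.46)
3503.6 T = 217649 − 6443.2 = 211206
T ≈ 60.28 °C. Since T > 0 °C, the all-ice-melts assumption holds.

T_f ≈ 60.3 °C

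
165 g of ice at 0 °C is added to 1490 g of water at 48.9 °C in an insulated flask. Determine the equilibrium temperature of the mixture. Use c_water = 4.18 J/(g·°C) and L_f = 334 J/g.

T_f ≈ 36.1 °C

Net heat exchanged in the isolated system is zero:
latent heat to melt: 165×334 = 55110
  meltwater 0→T: 165×4.18×T = 689.7 T
  water: 6228.2(T − 48.9)
6917.9 T = 304559 − 55110 = 249449
T ≈ 36.06 °C (positive, so assuming full melt was valid).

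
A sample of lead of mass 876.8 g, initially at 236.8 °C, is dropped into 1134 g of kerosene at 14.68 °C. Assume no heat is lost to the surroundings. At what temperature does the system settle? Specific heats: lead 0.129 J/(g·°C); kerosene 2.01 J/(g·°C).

Taking heat into each body as positive, Σ m c ΔT = 0:
876.8*0.129*(T − 236.8) + 1134*2.01*(T − 14.68) = 0
113.11(T − 236.8) + 2279.3(T − 14.68) = 0
(113.11 + 2279.3) T = 113.11*236.8 + 2279.3*14.68
T = 60244/2392.4 ≈ 25.18 °C

T_f ≈ 25.2 °C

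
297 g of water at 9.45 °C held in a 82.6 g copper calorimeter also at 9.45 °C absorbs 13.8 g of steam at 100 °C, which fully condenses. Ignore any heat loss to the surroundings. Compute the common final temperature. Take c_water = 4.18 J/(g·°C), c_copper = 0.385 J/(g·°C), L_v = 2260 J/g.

T_f ≈ 36.8 °C

Taking heat into each body as positive, Σ m c ΔT = 0:
condense steam: −13.8×2260 = −31188; condensed water 100 °C→T: 57.68(T − 100); original water: 1241.5(T − 9.45); cup: 31.8(T − 9.45)
1330.9 T = 31188 + 5768.4 + 12032 = 48989
T ≈ 36.81 °C — below 100 °C, confirming all the steam condensed.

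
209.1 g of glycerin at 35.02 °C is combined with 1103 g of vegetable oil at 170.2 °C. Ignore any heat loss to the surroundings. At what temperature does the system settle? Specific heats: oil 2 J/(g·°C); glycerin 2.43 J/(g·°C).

T_f ≈ 144.9 °C

T_f is the heat-capacity-weighted average of the initial temperatures:
T_f = (2206·170.2 + 508.11·35.02) / (2206 + 508.11)
    = 393255 / 2714.1 ≈ 144.89 °C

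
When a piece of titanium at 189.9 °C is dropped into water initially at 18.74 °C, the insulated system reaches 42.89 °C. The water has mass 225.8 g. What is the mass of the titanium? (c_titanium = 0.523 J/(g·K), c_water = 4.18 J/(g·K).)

|Q_titanium| = |Q_water|:
m×0.523×(189.9 − 42.89) = 225.8×4.18×(42.89 − 18.74)
76.89 m = 22794  ⇒  m ≈ 296.5 g

m ≈ 296 g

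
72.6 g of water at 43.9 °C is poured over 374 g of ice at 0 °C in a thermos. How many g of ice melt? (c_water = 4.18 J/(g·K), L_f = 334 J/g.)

Water can give up m c ΔT = 72.6×4.18×43.9 = 13322 J before reaching 0 °C.
To melt every bit of ice: 374×334 = 124916 J.
Since 13322 < 124916 J, not all the ice melts; equilibrium is at 0 °C.
m_melted×334 = 13322  ⇒  m_melted ≈ 39.89 g.

m_melted ≈ 39.9 g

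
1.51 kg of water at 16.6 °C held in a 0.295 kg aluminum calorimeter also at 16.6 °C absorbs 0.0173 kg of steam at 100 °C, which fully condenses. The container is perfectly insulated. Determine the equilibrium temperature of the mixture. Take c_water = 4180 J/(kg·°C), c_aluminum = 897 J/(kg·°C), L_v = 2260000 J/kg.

T_f ≈ 23.4 °C

Setting the total heat transfer to zero:
steam→water at 100 °C releases m L_v = 0.0173·2260000 = 39098
  condensed water 100 °C→T: 72.31(T − 100)
  original water: 6311.8(T − 16.6)
  cup: 264.62(T − 16.6)
6648.7 T = 39098 + 7231.4 + 109168 = 155498
T ≈ 23.39 °C, under the boiling point, so the assumption holds.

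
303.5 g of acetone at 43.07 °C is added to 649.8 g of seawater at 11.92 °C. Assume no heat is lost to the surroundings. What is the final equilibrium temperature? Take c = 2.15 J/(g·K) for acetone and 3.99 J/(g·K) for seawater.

T_f ≈ 18.2 °C

Heat gained plus heat lost sum to zero:
303.5·2.15·(T − 43.07) + 649.8·3.99·(T − 11.92) = 0
3245.2 T = 59009
T = 59009 / 3245.2 = 18.2 °C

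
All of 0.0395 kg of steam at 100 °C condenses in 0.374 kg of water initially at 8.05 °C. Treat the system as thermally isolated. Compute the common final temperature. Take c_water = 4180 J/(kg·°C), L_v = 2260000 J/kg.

T_f ≈ 68.5 °C

Energy conservation, ΣQ = 0:
latent heat released on condensation: 0.0395·2260000 = 89270; condensate cools 100→T: 0.0395·4180·(T − 100) = 165.11(T − 100); water warms: 0.374·4180·(T − 8.05) = 1563.3(T − 8.05)
1728.4 T = 89270 + 16511 + 12585 = 118366
T ≈ 68.48 °C (< 100 °C, so full condensation is consistent).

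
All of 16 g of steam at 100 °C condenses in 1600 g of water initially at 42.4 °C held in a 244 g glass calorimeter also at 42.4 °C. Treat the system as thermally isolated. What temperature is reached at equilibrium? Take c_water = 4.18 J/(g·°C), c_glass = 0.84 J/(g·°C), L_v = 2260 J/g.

T_f ≈ 48.1 °C

Let T be the final temperature. ΣQ_i = 0:
latent heat released on condensation: 16×2260 = 36160; condensate cools 100→T: 16×4.18×(T − 100) = 66.88(T − 100); water warms: 1600×4.18×(T − 42.4) = 6688(T − 42.4); cup: 204.96(T − 42.4)
6959.8 T = 36160 + 6688 + 292262 = 335110
T ≈ 48.15 °C (< 100 °C, so full condensation is consistent).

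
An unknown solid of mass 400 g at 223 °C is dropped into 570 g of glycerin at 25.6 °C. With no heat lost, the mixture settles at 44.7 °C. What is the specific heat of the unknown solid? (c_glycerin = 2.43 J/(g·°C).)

Heat gained plus heat lost sum to zero:
400·c·(44.7 − 223) + 570·2.43·(44.7 − 25.6) = 0
-71320 c = -26455
c = -26455/-71320 ≈ 0.3709 J/(g·°C)

c ≈ 0.371 J/(g·°C)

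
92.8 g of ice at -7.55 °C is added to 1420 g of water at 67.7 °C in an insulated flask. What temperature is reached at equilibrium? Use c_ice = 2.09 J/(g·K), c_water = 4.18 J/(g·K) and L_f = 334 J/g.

T_f ≈ 58.4 °C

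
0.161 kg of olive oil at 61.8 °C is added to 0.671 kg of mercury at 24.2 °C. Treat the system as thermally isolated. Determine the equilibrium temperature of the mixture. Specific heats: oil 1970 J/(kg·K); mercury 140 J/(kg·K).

Setting the total heat transfer to zero:
0.161*1970*(T − 61.8) + 0.671*140*(T − 24.2) = 0
411.11 T = 21874
T ≈ 53.21 °C

T_f ≈ 53.2 °C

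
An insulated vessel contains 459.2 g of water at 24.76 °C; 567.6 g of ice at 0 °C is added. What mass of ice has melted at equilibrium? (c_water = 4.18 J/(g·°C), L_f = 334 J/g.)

Cooling the water to 0 °C releases 459.2·4.18·24.76 = 47526 J.
Fully melting the ice requires m_ice L_f = 567.6·334 = 189578 J.
That's not enough to melt it all — equilibrium is at 0 °C with ice remaining.
Mass melted = 47526/334 ≈ 142.3 g.

m_melted ≈ 142 g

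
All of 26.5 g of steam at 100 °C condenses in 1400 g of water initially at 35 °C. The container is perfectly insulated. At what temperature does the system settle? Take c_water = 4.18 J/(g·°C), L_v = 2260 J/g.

T_f ≈ 46.3 °C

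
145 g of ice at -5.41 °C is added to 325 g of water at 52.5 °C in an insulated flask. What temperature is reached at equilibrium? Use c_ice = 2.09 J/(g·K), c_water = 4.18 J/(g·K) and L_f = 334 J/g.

T_f ≈ 10.8 °C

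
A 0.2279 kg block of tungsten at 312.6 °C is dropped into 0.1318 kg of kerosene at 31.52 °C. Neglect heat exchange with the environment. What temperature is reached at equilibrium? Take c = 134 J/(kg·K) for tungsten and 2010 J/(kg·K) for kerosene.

Net heat exchanged in the isolated system is zero:
0.2279*134*(T − 312.6) + 0.1318*2010*(T − 31.52) = 0
(30.54 + 264.92) T = 30.54*312.6 + 264.92*31.52
T = 17897 / 295.46 = 60.6 °C

T_f ≈ 60.6 °C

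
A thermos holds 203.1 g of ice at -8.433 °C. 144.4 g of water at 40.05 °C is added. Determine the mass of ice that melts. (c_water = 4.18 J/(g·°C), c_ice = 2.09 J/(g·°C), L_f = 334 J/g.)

m_melted ≈ 61.7 g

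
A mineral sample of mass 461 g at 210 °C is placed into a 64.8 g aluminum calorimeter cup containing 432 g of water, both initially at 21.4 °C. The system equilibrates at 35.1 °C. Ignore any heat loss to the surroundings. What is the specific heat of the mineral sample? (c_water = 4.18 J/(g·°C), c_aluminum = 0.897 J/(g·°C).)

c ≈ 0.317 J/(g·°C)

Taking heat into each body as positive, Σ m c ΔT = 0:
461·c·(35.1 − 210) + 432·4.18·(35.1 − 21.4) + 64.8·0.897·(35.1 − 21.4) = 0
-80629 c = -25535
c = -25535/-80629 ≈ 0.3167 J/(g·°C)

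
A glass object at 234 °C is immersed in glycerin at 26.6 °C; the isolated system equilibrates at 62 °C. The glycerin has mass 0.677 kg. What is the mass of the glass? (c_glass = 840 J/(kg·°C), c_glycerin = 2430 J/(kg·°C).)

|Q_glass| = |Q_glycerin|:
m·840·(234 − 62) = 0.677·2430·(62 − 26.6)
144480 m = 58237  ⇒  m ≈ 0.4031 kg

m ≈ 0.403 kg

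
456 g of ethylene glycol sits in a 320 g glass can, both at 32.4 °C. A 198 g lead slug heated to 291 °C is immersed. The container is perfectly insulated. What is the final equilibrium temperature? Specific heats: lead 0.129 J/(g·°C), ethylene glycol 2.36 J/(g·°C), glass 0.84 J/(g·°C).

Energy conservation, ΣQ = 0:
198*0.129*(T − 291) + 456*2.36*(T − 32.4) + 320*0.84*(T − 32.4) = 0
25.54(T − 291) + 1076.2(T − 32.4) + 268.8(T − 32.4) = 0
(25.54 + 1076.2 + 268.8) T = 25.54*291 + 1076.2*32.4 + 268.8*32.4
T = 51009/1370.5 ≈ 37.22 °C

T_f ≈ 37.2 °C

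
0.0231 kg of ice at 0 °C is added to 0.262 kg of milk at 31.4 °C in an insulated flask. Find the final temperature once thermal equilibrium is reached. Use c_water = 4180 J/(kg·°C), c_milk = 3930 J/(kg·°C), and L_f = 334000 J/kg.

Heat gained plus heat lost sum to zero:
fusion: m_ice L_f = 0.0231×334000 = 7715.4
  warm the meltwater: 96.56 T
  milk cools: 0.262×3930×(T − 31.4) = 1029.7(T − 31.4)
1126.2 T = 32331 − 7715.4 = 24616
T ≈ 21.86 °C. Since T > 0 °C, the all-ice-melts assumption holds.

T_f ≈ 21.9 °C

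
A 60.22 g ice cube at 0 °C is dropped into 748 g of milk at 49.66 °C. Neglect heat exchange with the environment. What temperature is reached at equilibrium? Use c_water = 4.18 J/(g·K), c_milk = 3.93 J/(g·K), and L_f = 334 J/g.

T_f ≈ 39.4 °C

Setting the total heat transfer to zero:
melt ice: 60.22·334 = 20113
  warm the meltwater: 251.72 T
  milk cools: 748·3.93·(T − 49.66) = 2939.6(T − 49.66)
3191.4 T = 145983 − 20113 = 125869
T ≈ 39.44 °C (positive, so assuming full melt was valid).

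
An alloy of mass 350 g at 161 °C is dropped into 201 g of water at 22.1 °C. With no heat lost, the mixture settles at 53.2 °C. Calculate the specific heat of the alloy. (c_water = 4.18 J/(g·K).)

Conservation of energy gives ΣQ = 0:
350×c×(53.2 − 161) + 201×4.18×(53.2 − 22.1) = 0
-37730 c = -26130
c = -26130/-37730 ≈ 0.6925 J/(g·K)

c ≈ 0.693 J/(g·K)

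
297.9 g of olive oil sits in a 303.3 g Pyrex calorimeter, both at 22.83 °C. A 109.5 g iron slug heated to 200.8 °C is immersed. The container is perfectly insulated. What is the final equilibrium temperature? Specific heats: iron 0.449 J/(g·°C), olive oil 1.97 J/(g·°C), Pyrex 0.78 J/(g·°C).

T_f ≈ 32.9 °C

Net heat exchanged in the isolated system is zero:
109.5·0.449·(T − 200.8) + 297.9·1.97·(T − 22.83) + 303.3·0.78·(T − 22.83) = 0
49.17(T − 200.8) + 586.86(T − 22.83) + 236.57(T − 22.83) = 0
(49.17 + 586.86 + 236.57) T = 49.17·200.8 + 586.86·22.83 + 236.57·22.83
T = 28671/872.6 ≈ 32.86 °C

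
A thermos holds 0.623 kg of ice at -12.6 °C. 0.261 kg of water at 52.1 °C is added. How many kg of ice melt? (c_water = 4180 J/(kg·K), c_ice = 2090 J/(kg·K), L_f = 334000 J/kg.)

m_melted ≈ 0.121 kg

Heat available from the water dropping to 0 °C: 0.261·4180·52.1 = 56840 J.
Warming the ice to 0 °C takes 0.623·2090·12.6 = 16406 J, leaving 40434 J for melting.
Fully melting the ice requires m_ice L_f = 0.623·334000 = 208082 J.
That's not enough to melt it all — equilibrium is at 0 °C with ice remaining.
m_melt = 40434 / L_f = 0.1211 kg.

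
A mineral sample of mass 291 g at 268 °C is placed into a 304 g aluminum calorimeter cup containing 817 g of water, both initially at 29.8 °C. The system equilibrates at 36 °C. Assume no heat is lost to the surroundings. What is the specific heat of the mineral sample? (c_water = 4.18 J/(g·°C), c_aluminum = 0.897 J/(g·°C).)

c ≈ 0.339 J/(g·°C)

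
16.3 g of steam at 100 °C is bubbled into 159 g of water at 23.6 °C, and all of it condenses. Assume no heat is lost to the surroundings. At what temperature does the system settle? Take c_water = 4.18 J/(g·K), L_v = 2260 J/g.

Conservation of energy gives ΣQ = 0:
latent heat released on condensation: 16.3·2260 = 36838
  condensate cools 100→T: 16.3·4.18·(T − 100) = 68.13(T − 100)
  original water: 664.62(T − 23.6)
732.75 T = 36838 + 6813.4 + 15685 = 59336
T ≈ 80.98 °C (< 100 °C, so full condensation is consistent).

T_f ≈ 81.0 °C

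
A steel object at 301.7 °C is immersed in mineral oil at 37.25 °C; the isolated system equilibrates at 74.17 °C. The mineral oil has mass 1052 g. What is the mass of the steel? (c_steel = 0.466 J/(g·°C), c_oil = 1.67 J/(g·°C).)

m ≈ 612 g

|Q_steel| = |Q_oil|:
m·0.466·(301.7 − 74.17) = 1052·1.67·(74.17 − 37.25)
106.03 m = 64863  ⇒  m ≈ 611.7 g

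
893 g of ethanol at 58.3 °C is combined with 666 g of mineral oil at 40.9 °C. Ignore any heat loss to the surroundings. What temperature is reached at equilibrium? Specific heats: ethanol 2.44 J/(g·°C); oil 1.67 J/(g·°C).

Net heat exchanged in the isolated system is zero:
893*2.44*(T − 58.3) + 666*1.67*(T − 40.9) = 0
(2178.9 + 1112.2) T = 2178.9*58.3 + 1112.2*40.9
T = 172521 / 3291.1 = 52.4 °C

T_f ≈ 52.4 °C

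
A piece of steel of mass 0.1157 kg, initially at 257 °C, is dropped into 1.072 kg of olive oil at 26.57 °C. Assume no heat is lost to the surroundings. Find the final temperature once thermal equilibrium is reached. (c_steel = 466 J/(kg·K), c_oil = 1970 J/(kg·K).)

T_f ≈ 32.3 °C

Taking heat into each body as positive, Σ m c ΔT = 0:
0.1157*466*(T − 257) + 1.072*1970*(T − 26.57) = 0
53.92(T − 257) + 2111.8(T − 26.57) = 0
(53.92 + 2111.8) T = 53.92*257 + 2111.8*26.57
T = 69968/2165.8 ≈ 32.31 °C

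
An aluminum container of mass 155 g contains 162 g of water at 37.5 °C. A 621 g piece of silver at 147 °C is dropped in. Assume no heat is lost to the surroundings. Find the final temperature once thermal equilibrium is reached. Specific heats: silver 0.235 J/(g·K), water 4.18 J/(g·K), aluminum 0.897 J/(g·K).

T_f ≈ 54.1 °C

Net heat exchanged in the isolated system is zero:
621*0.235*(T − 147) + 162*4.18*(T − 37.5) + 155*0.897*(T − 37.5) = 0
145.94(T − 147) + 677.16(T − 37.5) + 139.03(T − 37.5) = 0
(145.94 + 677.16 + 139.03) T = 145.94*147 + 677.16*37.5 + 139.03*37.5
T = 52060 / 962.13 = 54.1 °C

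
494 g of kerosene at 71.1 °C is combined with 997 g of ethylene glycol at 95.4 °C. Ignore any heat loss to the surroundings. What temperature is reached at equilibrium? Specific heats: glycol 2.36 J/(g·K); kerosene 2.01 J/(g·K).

T_f = Σ m_i c_i T_i / Σ m_i c_i:
T_f = (2352.9×95.4 + 992.94×71.1) / (2352.9 + 992.94)
    = 295067 / 3345.9 ≈ 88.19 °C

T_f ≈ 88.2 °C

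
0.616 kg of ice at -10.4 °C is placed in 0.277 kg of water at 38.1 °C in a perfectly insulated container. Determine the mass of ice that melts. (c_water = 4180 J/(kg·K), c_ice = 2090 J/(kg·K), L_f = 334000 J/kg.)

m_melted ≈ 0.092 kg

Cooling the water to 0 °C releases 0.277×4180×38.1 = 44114 J.
Of that, 0.616×2090×10.4 = 13389 J goes to bring the ice to 0 °C, leaving 30725 J.
Melting all 0.616 kg of ice would need 0.616×334000 = 205744 J.
Since 30725 < 205744 J, not all the ice melts; equilibrium is at 0 °C.
m_melt = 30725 / L_f = 0.09199 kg.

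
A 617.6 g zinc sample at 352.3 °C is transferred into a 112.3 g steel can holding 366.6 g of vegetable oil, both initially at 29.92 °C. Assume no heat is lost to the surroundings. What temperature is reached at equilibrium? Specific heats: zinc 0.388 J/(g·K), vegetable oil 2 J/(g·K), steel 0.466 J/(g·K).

T_f ≈ 105.3 °C

Energy conservation, ΣQ = 0:
617.6·0.388·(T − 352.3) + 366.6·2·(T − 29.92) + 112.3·0.466·(T − 29.92) = 0
239.63(T − 352.3) + 733.2(T − 29.92) + 52.33(T − 29.92) = 0
(239.63 + 733.2 + 52.33) T = 239.63·352.3 + 733.2·29.92 + 52.33·29.92
T ≈ 105.28 °C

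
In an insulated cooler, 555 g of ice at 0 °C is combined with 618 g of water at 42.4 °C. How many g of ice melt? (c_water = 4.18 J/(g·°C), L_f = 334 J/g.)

Cooling the water to 0 °C releases 618×4.18×42.4 = 109529 J.
Melting all 555 g of ice would need 555×334 = 185370 J.
Since 109529 < 185370 J, not all the ice melts; equilibrium is at 0 °C.
m_melted×334 = 109529  ⇒  m_melted ≈ 327.9 g.

m_melted ≈ 328 g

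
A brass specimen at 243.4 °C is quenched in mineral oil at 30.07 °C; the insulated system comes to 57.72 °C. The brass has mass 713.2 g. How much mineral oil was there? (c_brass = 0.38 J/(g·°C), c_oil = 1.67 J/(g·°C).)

|Q_brass| = |Q_oil|:
713.2·0.38·(243.4 − 57.72) = m·1.67·(57.72 − 30.07)
46.18 m = 50322  ⇒  m ≈ 1090 g

m ≈ 1090 g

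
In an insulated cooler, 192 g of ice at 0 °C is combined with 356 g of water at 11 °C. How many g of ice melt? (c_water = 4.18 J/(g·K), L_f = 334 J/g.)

m_melted ≈ 49 g

Water can give up m c ΔT = 356·4.18·11 = 16369 J before reaching 0 °C.
To melt every bit of ice: 192·334 = 64128 J.
That's not enough to melt it all — equilibrium is at 0 °C with ice remaining.
m_melt = 16369 / L_f = 49.01 g.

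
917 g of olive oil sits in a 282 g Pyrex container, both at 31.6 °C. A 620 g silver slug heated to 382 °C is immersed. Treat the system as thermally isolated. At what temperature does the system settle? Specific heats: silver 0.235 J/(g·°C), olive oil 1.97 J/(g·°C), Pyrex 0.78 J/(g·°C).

T_f ≈ 55.1 °C

Heat gained plus heat lost sum to zero:
620×0.235×(T − 382) + 917×1.97×(T − 31.6) + 282×0.78×(T − 31.6) = 0
145.7(T − 382) + 1806.5(T − 31.6) + 219.96(T − 31.6) = 0
(145.7 + 1806.5 + 219.96) T = 145.7×382 + 1806.5×31.6 + 219.96×31.6
T = 119693 / 2172.2 = 55.1 °C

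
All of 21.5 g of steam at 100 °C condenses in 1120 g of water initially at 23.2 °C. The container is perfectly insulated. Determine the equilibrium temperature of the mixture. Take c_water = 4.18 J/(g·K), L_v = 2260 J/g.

T_f ≈ 34.8 °C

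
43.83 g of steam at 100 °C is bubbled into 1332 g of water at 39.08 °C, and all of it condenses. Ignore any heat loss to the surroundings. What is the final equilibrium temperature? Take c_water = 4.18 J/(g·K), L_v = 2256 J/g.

Setting the total heat transfer to zero:
steam→water at 100 °C releases m L_v = 43.83×2256 = 98880
  condensed water 100 °C→T: 183.21(T − 100)
  water warms: 1332×4.18×(T − 39.08) = 5567.8(T − 39.08)
5751 T = 98880 + 18321 + 217588 = 334789
T ≈ 58.21 °C — below 100 °C, confirming all the steam condensed.

T_f ≈ 58.2 °C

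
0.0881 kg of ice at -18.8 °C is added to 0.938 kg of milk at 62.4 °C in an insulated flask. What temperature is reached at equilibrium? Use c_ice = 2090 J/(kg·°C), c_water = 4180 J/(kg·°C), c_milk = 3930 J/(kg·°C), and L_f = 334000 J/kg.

T_f ≈ 48.6 °C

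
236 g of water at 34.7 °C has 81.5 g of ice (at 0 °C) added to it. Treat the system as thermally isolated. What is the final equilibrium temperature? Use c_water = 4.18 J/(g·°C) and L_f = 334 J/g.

Energy conservation, ΣQ = 0:
fusion: m_ice L_f = 81.5·334 = 27221
  warm the meltwater: 340.67 T
  water: 986.48(T − 34.7)
1327.1 T = 34231 − 27221 = 7009.9
T ≈ 5.28 °C. Since T > 0 °C, the all-ice-melts assumption holds.

T_f ≈ 5.3 °C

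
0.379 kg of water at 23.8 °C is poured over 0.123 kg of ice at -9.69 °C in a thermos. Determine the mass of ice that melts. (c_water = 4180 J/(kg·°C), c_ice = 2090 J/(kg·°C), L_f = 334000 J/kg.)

Water can give up m c ΔT = 0.379·4180·23.8 = 37704 J before reaching 0 °C.
Warming the ice to 0 °C takes 0.123·2090·9.69 = 2491 J, leaving 35213 J for melting.
To melt every bit of ice: 0.123·334000 = 41082 J.
35213 J < 41082 J, so only part of the ice melts and the system sits at 0 °C.
Mass melted = 35213/334000 ≈ 0.1054 kg.

m_melted ≈ 0.105 kg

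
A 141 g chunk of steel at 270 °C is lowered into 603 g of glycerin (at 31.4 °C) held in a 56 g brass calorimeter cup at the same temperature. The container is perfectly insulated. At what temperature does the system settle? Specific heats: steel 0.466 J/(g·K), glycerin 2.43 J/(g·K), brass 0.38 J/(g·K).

Conservation of energy gives ΣQ = 0:
141*0.466*(T − 270) + 603*2.43*(T − 31.4) + 56*0.38*(T − 31.4) = 0
65.71(T − 270) + 1465.3(T − 31.4) + 21.28(T − 31.4) = 0
1552.3 T = 64419
T = 64419 / 1552.3 = 41.5 °C

T_f ≈ 41.5 °C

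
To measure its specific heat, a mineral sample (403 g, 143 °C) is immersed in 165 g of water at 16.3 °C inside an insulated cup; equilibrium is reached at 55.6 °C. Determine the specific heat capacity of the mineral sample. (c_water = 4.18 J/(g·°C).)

c ≈ 0.77 J/(g·°C)

Conservation of energy gives ΣQ = 0:
403·c·(55.6 − 143) + 165·4.18·(55.6 − 16.3) = 0
-35222 c = -27105
c = -27105/-35222 ≈ 0.7695 J/(g·°C)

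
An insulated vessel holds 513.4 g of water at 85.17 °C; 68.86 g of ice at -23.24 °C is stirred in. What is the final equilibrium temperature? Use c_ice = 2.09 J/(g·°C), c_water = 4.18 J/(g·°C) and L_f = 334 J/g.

Taking heat into each body as positive, Σ m c ΔT = 0:
ice -23.24→0 °C: 68.86·2.09·23.24 = 3344.6; latent heat to melt: 68.86·334 = 22999; meltwater 0→T: 68.86·4.18·T = 287.83 T; water cools: 513.4·4.18·(T − 85.17) = 2146(T − 85.17)
2433.8 T = 182776 − 26344 = 156432
T ≈ 64.27 °C (positive, so assuming full melt was valid).

T_f ≈ 64.3 °C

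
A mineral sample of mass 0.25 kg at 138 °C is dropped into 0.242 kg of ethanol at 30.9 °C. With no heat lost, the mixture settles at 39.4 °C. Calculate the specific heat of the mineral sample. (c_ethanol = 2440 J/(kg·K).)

c ≈ 204 J/(kg·K)

Net heat exchanged in the isolated system is zero:
0.25×c×(39.4 − 138) + 0.242×2440×(39.4 − 30.9) = 0
-24.65 c = -5019.1
c = -5019.1/-24.65 ≈ 203.6 J/(kg·K)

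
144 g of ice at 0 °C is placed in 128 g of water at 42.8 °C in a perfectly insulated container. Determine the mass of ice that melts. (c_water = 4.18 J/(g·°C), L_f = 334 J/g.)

m_melted ≈ 68.6 g

Water can give up m c ΔT = 128×4.18×42.8 = 22900 J before reaching 0 °C.
Melting all 144 g of ice would need 144×334 = 48096 J.
22900 J < 48096 J, so only part of the ice melts and the system sits at 0 °C.
m_melted×334 = 22900  ⇒  m_melted ≈ 68.56 g.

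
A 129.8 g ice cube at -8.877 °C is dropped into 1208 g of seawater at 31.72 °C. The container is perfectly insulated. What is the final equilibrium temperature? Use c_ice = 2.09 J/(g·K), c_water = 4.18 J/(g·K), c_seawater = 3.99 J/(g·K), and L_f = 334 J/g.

T_f ≈ 20.0 °C

Energy balance with sensible and latent terms:
ice -8.877→0 °C: 129.8×2.09×8.877 = 2408.2
  melt ice: 129.8×334 = 43353
  meltwater 0→T: 129.8×4.18×T = 542.56 T
  seawater: 4819.9(T − 31.72)
5362.5 T = 152888 − 45761 = 107126
T ≈ 19.98 °C. Since T > 0 °C, the all-ice-melts assumption holds.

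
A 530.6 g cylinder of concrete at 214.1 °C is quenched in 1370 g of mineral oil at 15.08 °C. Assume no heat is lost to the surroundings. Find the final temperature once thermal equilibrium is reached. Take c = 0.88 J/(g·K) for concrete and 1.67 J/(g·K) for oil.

T_f ≈ 48.8 °C

T_f is the heat-capacity-weighted average of the initial temperatures:
T_f = (466.93·214.1 + 2287.9·15.08) / (466.93 + 2287.9)
    = 134471 / 2754.8 ≈ 48.81 °C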